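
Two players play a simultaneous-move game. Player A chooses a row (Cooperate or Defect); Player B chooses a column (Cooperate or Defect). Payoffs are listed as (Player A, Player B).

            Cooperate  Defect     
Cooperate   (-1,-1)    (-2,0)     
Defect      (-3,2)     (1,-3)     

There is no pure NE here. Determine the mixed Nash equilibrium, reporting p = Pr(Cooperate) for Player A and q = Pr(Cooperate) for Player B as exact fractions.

Each player's mixing probability is pinned down by making the *other* player indifferent.
Player B indifferent between Cooperate and Defect: p·(-1) + (1−p)·2 = p·0 + (1−p)·(-3) ⟹ 2 + (-3)p = (-3) + 3p ⟹ p = 5/6.
Player A indifferent between Cooperate and Defect: q·(-1) + (1−q)·(-2) = q·(-3) + (1−q)·1 ⟹ (-2) + 1q = 1 + (-4)q ⟹ q = 3/5.

p = 5/6, q = 3/5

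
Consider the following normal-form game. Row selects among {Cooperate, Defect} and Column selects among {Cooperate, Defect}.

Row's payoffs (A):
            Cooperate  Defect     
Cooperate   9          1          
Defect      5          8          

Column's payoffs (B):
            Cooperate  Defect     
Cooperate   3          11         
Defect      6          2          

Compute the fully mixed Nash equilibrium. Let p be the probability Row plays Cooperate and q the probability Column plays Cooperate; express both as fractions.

p = 1/3, q = 7/11

Each player's mixing probability is pinned down by making the *other* player indifferent.
Column indifferent between Cooperate and Defect: p·3 + (1−p)·6 = p·11 + (1−p)·2 ⟹ 6 + (-3)p = 2 + 9p ⟹ p = 1/3.
Row indifferent between Cooperate and Defect: q·9 + (1−q)·1 = q·5 + (1−q)·8 ⟹ 1 + 8q = 8 + (-3)q ⟹ q = 7/11.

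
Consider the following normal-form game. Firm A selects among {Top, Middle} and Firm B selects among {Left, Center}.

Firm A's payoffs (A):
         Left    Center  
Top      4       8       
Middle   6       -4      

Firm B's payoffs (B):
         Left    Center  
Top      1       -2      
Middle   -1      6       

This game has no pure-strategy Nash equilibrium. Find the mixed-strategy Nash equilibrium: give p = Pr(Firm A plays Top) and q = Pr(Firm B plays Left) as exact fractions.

Each player's mixing probability is pinned down by making the *other* player indifferent.
Firm B indifferent between Left and Center: p·1 + (1−p)·(-1) = p·(-2) + (1−p)·6 ⟹ (-1) + 2p = 6 + (-8)p ⟹ p = 7/10.
Firm A indifferent between Top and Middle: q·4 + (1−q)·8 = q·6 + (1−q)·(-4) ⟹ 8 + (-4)q = (-4) + 10q ⟹ q = 6/7.

p = 7/10, q = 6/7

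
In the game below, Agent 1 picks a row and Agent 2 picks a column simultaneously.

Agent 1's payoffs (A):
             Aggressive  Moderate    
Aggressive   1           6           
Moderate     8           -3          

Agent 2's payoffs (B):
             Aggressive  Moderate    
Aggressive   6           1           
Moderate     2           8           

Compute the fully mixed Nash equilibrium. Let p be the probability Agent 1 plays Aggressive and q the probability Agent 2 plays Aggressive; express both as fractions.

In a mixed NE each player is indifferent between their pure strategies, so the opponent's mix sets the indifference.
Agent 2 indifferent between Aggressive and Moderate: p·6 + (1−p)·2 = p·1 + (1−p)·8 ⟹ 2 + 4p = 8 + (-7)p ⟹ p = 6/11.
Agent 1 indifferent between Aggressive and Moderate: q·1 + (1−q)·6 = q·8 + (1−q)·(-3) ⟹ 6 + (-5)q = (-3) + 11q ⟹ q = 9/16.

p = 6/11, q = 9/16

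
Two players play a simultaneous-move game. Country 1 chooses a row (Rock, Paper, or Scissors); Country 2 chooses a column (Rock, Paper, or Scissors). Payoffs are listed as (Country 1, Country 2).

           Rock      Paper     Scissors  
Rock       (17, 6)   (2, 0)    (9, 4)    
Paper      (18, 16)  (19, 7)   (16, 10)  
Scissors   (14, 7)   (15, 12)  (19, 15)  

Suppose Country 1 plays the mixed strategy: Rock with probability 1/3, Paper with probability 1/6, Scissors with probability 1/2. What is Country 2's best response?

Scissors

Country 2's best reply maximizes expected payoff against the mix.
Rock: (1/3)·6 + (1/6)·16 + (1/2)·7 = 49/6
Paper: (1/3)·0 + (1/6)·7 + (1/2)·12 = 43/6
Scissors: (1/3)·4 + (1/6)·10 + (1/2)·15 = 21/2
Highest expected payoff is 21/2, from Scissors.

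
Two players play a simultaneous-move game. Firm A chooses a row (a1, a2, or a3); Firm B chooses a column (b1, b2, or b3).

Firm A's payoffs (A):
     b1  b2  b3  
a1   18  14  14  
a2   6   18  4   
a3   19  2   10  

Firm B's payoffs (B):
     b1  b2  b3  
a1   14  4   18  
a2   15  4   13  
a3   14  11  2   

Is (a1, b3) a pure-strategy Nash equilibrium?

Yes

Holding Firm B at b3: Firm A gets 14 from a1, versus 4 from a2, 10 from a3. No profitable deviation for Firm A.
Holding Firm A at a1: Firm B gets 18 from b3, versus 14 from b1, 4 from b2. No profitable deviation for Firm B either.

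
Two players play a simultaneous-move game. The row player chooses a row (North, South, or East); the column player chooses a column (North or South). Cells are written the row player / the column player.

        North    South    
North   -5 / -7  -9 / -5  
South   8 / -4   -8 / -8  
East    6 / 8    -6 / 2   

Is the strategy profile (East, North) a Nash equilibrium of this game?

No

Holding the column player at North: the row player gets 6 from East but could get 8 by switching to South. The row player has a profitable deviation.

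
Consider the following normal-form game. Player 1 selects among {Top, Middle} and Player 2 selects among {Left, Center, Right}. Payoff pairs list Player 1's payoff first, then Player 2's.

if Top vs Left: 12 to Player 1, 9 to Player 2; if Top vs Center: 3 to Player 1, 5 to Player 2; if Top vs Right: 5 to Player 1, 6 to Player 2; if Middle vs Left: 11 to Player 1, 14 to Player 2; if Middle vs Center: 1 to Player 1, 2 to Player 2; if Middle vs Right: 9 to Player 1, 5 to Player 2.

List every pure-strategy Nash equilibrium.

A profile is a Nash equilibrium when each player is best-responding to the other.
Player 1's best responses — vs Left: Top (payoff 12); vs Center: Top (payoff 3); vs Right: Middle (payoff 9).
Player 2's best responses — vs Top: Left (payoff 9); vs Middle: Left (payoff 14).
The only mutual best response is (Top, Left); neither player gains by switching there.

(Top, Left)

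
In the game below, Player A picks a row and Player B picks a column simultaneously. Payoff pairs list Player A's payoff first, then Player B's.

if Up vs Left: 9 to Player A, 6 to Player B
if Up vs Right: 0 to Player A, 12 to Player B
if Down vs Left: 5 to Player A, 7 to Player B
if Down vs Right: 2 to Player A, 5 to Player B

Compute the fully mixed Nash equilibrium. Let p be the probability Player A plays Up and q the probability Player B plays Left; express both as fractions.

In a mixed NE each player is indifferent between their pure strategies, so the opponent's mix sets the indifference.
Player B indifferent between Left and Right: p·6 + (1−p)·7 = p·12 + (1−p)·5 ⟹ 7 + (-1)p = 5 + 7p ⟹ p = 1/4.
Player A indifferent between Up and Down: q·9 + (1−q)·0 = q·5 + (1−q)·2 ⟹ 0 + 9q = 2 + 3q ⟹ q = 1/3.

p = 1/4, q = 1/3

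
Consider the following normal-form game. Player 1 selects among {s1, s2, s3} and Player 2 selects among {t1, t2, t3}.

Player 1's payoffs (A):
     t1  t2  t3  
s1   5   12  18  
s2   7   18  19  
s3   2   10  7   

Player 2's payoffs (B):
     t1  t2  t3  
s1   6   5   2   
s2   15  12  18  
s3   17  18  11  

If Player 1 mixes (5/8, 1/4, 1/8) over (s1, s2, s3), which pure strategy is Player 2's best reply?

t1

Compute Player 2's expected payoff from each pure strategy against the given mix.
t1: (5/8)·6 + (1/4)·15 + (1/8)·17 = 77/8
t2: (5/8)·5 + (1/4)·12 + (1/8)·18 = 67/8
t3: (5/8)·2 + (1/4)·18 + (1/8)·11 = 57/8
Highest expected payoff is 77/8, from t1.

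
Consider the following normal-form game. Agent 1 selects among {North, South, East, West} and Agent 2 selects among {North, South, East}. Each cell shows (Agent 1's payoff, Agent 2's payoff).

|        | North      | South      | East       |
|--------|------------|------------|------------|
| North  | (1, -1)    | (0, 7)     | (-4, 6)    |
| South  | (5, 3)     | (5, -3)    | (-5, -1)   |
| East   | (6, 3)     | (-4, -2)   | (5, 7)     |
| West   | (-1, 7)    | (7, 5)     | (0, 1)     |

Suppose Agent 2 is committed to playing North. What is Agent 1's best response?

East

With Agent 2 fixed at North, Agent 1's payoffs are: North → 1, South → 5, East → 6, West → -1.
The maximum is 6, achieved by East.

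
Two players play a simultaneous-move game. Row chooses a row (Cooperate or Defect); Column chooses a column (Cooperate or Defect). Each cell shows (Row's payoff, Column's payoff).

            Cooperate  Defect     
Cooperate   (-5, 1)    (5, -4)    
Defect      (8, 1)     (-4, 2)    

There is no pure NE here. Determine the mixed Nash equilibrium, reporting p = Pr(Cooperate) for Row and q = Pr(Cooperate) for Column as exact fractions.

p = 1/6, q = 9/22

In a mixed NE each player is indifferent between their pure strategies, so the opponent's mix sets the indifference.
Column indifferent between Cooperate and Defect: p·1 + (1−p)·1 = p·(-4) + (1−p)·2 ⟹ 1 + 0p = 2 + (-6)p ⟹ p = 1/6.
Row indifferent between Cooperate and Defect: q·(-5) + (1−q)·5 = q·8 + (1−q)·(-4) ⟹ 5 + (-10)q = (-4) + 12q ⟹ q = 9/22.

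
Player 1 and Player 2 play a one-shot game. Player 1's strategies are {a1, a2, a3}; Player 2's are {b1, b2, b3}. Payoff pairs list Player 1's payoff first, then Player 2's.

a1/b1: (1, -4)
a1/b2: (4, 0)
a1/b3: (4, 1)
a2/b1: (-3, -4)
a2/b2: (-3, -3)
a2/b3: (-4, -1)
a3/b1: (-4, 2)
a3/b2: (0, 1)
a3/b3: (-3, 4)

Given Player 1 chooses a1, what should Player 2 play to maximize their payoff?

With Player 1 fixed at a1, Player 2's payoffs are: b1 → -4, b2 → 0, b3 → 1.
The maximum is 1, achieved by b3.

b3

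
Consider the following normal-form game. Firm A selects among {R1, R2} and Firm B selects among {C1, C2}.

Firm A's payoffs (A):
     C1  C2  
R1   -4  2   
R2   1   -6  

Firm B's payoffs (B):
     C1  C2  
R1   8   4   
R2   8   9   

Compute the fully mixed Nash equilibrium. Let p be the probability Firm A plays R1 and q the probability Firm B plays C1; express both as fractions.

Each player's mixing probability is pinned down by making the *other* player indifferent.
Firm B indifferent between C1 and C2: p·8 + (1−p)·8 = p·4 + (1−p)·9 ⟹ 8 + 0p = 9 + (-5)p ⟹ p = 1/5.
Firm A indifferent between R1 and R2: q·(-4) + (1−q)·2 = q·1 + (1−q)·(-6) ⟹ 2 + (-6)q = (-6) + 7q ⟹ q = 8/13.

p = 1/5, q = 8/13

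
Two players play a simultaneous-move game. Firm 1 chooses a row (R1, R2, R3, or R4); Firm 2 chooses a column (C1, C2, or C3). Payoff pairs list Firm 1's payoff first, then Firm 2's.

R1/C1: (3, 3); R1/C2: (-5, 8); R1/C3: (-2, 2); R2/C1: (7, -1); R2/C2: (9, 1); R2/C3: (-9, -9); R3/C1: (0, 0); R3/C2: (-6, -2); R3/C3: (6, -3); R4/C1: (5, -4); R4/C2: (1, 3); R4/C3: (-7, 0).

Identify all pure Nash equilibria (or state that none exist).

(R2, C2)

Find each player's best response to every opponent strategy; NE are the intersections.
Firm 1's best responses — vs C1: R2 (payoff 7); vs C2: R2 (payoff 9); vs C3: R3 (payoff 6).
Firm 2's best responses — vs R1: C2 (payoff 8); vs R2: C2 (payoff 1); vs R3: C1 (payoff 0); vs R4: C2 (payoff 3).
The only mutual best response is (R2, C2); neither player gains by switching there.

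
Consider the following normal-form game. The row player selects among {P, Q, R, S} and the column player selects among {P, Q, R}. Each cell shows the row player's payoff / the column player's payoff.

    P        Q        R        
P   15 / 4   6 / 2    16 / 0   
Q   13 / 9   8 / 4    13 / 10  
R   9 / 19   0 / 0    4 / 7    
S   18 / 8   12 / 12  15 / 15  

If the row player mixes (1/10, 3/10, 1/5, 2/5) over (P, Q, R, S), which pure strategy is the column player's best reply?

The column player's best reply maximizes expected payoff against the mix.
P: (1/10)·4 + (3/10)·9 + (1/5)·19 + (2/5)·8 = 101/10
Q: (1/10)·2 + (3/10)·4 + (1/5)·0 + (2/5)·12 = 31/5
R: (1/10)·0 + (3/10)·10 + (1/5)·7 + (2/5)·15 = 52/5
Highest expected payoff is 52/5, from R.

R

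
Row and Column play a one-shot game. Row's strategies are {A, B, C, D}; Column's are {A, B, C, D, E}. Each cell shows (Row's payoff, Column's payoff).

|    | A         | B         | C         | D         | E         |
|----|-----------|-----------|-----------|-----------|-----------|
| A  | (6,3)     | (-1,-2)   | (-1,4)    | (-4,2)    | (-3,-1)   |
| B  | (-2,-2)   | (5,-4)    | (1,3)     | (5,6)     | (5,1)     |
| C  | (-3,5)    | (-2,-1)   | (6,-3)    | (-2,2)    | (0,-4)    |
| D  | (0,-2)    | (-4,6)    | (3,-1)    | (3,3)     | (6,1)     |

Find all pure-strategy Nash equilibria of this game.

Find each player's best response to every opponent strategy; NE are the intersections.
Row's best responses — vs A: A (payoff 6); vs B: B (payoff 5); vs C: C (payoff 6); vs D: B (payoff 5); vs E: D (payoff 6).
Column's best responses — vs A: C (payoff 4); vs B: D (payoff 6); vs C: A (payoff 5); vs D: B (payoff 6).
The only mutual best response is (B, D); neither player gains by switching there.

(B, D)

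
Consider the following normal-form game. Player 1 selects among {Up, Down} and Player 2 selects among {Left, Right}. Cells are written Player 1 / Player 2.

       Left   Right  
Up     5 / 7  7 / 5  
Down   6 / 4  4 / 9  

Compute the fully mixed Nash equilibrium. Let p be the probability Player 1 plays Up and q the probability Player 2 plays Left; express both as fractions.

Each player's mixing probability is pinned down by making the *other* player indifferent.
Player 2 indifferent between Left and Right: p·7 + (1−p)·4 = p·5 + (1−p)·9 ⟹ 4 + 3p = 9 + (-4)p ⟹ p = 5/7.
Player 1 indifferent between Up and Down: q·5 + (1−q)·7 = q·6 + (1−q)·4 ⟹ 7 + (-2)q = 4 + 2q ⟹ q = 3/4.

p = 5/7, q = 3/4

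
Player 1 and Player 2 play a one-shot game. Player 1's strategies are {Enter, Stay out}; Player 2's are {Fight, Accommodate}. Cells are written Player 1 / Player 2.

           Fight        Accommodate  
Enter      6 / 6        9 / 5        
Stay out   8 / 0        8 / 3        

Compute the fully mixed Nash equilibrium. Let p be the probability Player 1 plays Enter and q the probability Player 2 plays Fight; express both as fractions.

In a mixed NE each player is indifferent between their pure strategies, so the opponent's mix sets the indifference.
Player 2 indifferent between Fight and Accommodate: p·6 + (1−p)·0 = p·5 + (1−p)·3 ⟹ 0 + 6p = 3 + 2p ⟹ p = 3/4.
Player 1 indifferent between Enter and Stay out: q·6 + (1−q)·9 = q·8 + (1−q)·8 ⟹ 9 + (-3)q = 8 + 0q ⟹ q = 1/3.

p = 3/4, q = 1/3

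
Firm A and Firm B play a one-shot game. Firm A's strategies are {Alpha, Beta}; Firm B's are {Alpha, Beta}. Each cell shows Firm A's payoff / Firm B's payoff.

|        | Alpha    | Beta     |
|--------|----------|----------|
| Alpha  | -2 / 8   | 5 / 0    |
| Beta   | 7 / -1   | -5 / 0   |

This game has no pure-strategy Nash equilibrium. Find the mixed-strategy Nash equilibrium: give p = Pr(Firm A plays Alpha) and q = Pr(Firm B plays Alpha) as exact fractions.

p = 1/9, q = 10/19

Each player's mixing probability is pinned down by making the *other* player indifferent.
Firm B indifferent between Alpha and Beta: p·8 + (1−p)·(-1) = p·0 + (1−p)·0 ⟹ (-1) + 9p = 0 + 0p ⟹ p = 1/9.
Firm A indifferent between Alpha and Beta: q·(-2) + (1−q)·5 = q·7 + (1−q)·(-5) ⟹ 5 + (-7)q = (-5) + 12q ⟹ q = 10/19.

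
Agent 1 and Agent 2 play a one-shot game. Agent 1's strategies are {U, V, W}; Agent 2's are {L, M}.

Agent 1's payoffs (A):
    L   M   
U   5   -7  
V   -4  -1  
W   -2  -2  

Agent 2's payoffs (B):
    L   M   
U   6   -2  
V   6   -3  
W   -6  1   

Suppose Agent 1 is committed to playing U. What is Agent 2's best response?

With Agent 1 fixed at U, Agent 2's payoffs are: L → 6, M → -2.
The maximum is 6, achieved by L.

L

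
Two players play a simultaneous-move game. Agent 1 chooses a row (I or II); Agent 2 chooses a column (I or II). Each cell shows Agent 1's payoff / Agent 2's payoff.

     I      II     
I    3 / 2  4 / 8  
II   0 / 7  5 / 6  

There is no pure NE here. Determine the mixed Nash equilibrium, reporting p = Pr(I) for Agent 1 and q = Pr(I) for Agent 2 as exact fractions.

p = 1/7, q = 1/4

In a mixed NE each player is indifferent between their pure strategies, so the opponent's mix sets the indifference.
Agent 2 indifferent between I and II: p·2 + (1−p)·7 = p·8 + (1−p)·6 ⟹ 7 + (-5)p = 6 + 2p ⟹ p = 1/7.
Agent 1 indifferent between I and II: q·3 + (1−q)·4 = q·0 + (1−q)·5 ⟹ 4 + (-1)q = 5 + (-5)q ⟹ q = 1/4.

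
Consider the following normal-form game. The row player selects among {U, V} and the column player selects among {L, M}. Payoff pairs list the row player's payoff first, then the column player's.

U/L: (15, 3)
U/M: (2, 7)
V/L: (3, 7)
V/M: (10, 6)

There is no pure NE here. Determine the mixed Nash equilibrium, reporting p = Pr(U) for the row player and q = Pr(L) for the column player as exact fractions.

In a mixed NE each player is indifferent between their pure strategies, so the opponent's mix sets the indifference.
The column player indifferent between L and M: p·3 + (1−p)·7 = p·7 + (1−p)·6 ⟹ 7 + (-4)p = 6 + 1p ⟹ p = 1/5.
The row player indifferent between U and V: q·15 + (1−q)·2 = q·3 + (1−q)·10 ⟹ 2 + 13q = 10 + (-7)q ⟹ q = 2/5.

p = 1/5, q = 2/5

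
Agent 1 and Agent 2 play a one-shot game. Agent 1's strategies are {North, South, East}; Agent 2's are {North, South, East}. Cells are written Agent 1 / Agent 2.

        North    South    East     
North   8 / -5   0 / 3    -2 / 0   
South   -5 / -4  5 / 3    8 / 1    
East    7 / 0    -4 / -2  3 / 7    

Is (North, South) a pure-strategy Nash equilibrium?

Holding Agent 2 at South: Agent 1 gets 0 from North but could get 5 by switching to South. Agent 1 has a profitable deviation.

No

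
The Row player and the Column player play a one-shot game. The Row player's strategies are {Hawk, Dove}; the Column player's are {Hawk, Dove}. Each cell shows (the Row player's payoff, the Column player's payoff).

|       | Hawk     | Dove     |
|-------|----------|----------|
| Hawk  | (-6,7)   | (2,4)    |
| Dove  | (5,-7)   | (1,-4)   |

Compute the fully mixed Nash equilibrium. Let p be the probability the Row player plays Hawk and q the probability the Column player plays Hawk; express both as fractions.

Each player's mixing probability is pinned down by making the *other* player indifferent.
The Column player indifferent between Hawk and Dove: p·7 + (1−p)·(-7) = p·4 + (1−p)·(-4) ⟹ (-7) + 14p = (-4) + 8p ⟹ p = 1/2.
The Row player indifferent between Hawk and Dove: q·(-6) + (1−q)·2 = q·5 + (1−q)·1 ⟹ 2 + (-8)q = 1 + 4q ⟹ q = 1/12.

p = 1/2, q = 1/12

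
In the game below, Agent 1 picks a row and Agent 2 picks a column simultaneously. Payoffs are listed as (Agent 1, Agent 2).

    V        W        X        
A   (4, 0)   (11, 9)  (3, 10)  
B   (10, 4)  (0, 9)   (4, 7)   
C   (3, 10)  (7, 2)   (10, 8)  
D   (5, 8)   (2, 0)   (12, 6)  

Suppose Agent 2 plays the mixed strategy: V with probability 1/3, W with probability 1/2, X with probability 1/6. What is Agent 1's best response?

Compute Agent 1's expected payoff from each pure strategy against the given mix.
A: (1/3)·4 + (1/2)·11 + (1/6)·3 = 22/3
B: (1/3)·10 + (1/2)·0 + (1/6)·4 = 4
C: (1/3)·3 + (1/2)·7 + (1/6)·10 = 37/6
D: (1/3)·5 + (1/2)·2 + (1/6)·12 = 14/3
Highest expected payoff is 22/3, from A.

A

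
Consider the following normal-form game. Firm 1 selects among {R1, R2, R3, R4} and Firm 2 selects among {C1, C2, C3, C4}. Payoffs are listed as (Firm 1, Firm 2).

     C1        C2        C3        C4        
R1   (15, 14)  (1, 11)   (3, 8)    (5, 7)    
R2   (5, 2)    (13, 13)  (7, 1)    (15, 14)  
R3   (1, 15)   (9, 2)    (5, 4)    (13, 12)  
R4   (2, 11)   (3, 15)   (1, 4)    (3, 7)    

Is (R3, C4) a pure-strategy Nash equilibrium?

No

Holding Firm 2 at C4: Firm 1 gets 13 from R3 but could get 15 by switching to R2. Firm 1 has a profitable deviation.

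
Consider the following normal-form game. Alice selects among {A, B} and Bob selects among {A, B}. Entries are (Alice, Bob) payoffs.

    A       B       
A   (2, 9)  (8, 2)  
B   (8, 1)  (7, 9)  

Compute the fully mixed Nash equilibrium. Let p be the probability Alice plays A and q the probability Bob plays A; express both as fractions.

In a mixed NE each player is indifferent between their pure strategies, so the opponent's mix sets the indifference.
Bob indifferent between A and B: p·9 + (1−p)·1 = p·2 + (1−p)·9 ⟹ 1 + 8p = 9 + (-7)p ⟹ p = 8/15.
Alice indifferent between A and B: q·2 + (1−q)·8 = q·8 + (1−q)·7 ⟹ 8 + (-6)q = 7 + 1q ⟹ q = 1/7.

p = 8/15, q = 1/7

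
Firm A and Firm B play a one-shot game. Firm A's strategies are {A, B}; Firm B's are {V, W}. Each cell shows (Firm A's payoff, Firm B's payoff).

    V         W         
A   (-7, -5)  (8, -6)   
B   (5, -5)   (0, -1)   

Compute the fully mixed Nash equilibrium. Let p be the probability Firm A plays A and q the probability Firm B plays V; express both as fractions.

p = 4/5, q = 2/5

In a mixed NE each player is indifferent between their pure strategies, so the opponent's mix sets the indifference.
Firm B indifferent between V and W: p·(-5) + (1−p)·(-5) = p·(-6) + (1−p)·(-1) ⟹ (-5) + 0p = (-1) + (-5)p ⟹ p = 4/5.
Firm A indifferent between A and B: q·(-7) + (1−q)·8 = q·5 + (1−q)·0 ⟹ 8 + (-15)q = 0 + 5q ⟹ q = 2/5.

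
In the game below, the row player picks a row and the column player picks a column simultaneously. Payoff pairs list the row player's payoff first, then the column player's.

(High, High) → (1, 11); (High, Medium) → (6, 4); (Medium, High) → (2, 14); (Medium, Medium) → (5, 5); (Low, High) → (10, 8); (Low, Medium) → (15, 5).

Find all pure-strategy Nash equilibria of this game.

(Low, High)

Check mutual best responses: a cell is a NE iff neither player can gain by unilaterally deviating.
The row player's best responses — vs High: Low (payoff 10); vs Medium: Low (payoff 15).
The column player's best responses — vs High: High (payoff 11); vs Medium: High (payoff 14); vs Low: High (payoff 8).
The only mutual best response is (Low, High); neither player gains by switching there.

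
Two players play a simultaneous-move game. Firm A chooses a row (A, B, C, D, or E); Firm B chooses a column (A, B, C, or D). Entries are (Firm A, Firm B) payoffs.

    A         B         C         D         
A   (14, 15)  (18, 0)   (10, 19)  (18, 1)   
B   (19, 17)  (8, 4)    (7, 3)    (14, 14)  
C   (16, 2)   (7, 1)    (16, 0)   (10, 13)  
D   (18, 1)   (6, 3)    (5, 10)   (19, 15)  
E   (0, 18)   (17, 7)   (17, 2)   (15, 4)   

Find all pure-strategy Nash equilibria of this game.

A profile is a Nash equilibrium when each player is best-responding to the other.
Firm A's best responses — vs A: B (payoff 19); vs B: A (payoff 18); vs C: E (payoff 17); vs D: D (payoff 19).
Firm B's best responses — vs A: C (payoff 19); vs B: A (payoff 17); vs C: D (payoff 13); vs D: D (payoff 15); vs E: A (payoff 18).
Mutual best responses occur at (B, A) and (D, D); at each, neither player gains by switching.

(B, A) and (D, D)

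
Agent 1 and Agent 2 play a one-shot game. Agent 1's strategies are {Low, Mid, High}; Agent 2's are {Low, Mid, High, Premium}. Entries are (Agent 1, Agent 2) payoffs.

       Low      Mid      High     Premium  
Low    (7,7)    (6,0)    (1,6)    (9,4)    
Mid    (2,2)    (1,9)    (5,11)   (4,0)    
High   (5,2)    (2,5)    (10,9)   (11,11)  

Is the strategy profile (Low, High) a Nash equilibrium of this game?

Holding Agent 2 at High: Agent 1 gets 1 from Low but could get 10 by switching to High. Agent 1 has a profitable deviation.

No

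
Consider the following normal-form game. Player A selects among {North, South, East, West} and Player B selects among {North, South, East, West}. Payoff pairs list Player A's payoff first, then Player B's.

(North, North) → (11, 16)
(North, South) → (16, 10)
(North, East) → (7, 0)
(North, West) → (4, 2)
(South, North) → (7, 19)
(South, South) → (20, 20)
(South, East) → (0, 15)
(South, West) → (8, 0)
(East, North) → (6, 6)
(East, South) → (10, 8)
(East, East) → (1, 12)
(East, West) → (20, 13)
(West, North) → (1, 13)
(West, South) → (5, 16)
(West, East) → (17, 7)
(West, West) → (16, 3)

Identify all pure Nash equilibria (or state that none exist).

Find each player's best response to every opponent strategy; NE are the intersections.
Player A's best responses — vs North: North (payoff 11); vs South: South (payoff 20); vs East: West (payoff 17); vs West: East (payoff 20).
Player B's best responses — vs North: North (payoff 16); vs South: South (payoff 20); vs East: West (payoff 13); vs West: South (payoff 16).
Mutual best responses occur at (North, North), (South, South), and (East, West); at each, neither player gains by switching.

(North, North), (South, South), and (East, West)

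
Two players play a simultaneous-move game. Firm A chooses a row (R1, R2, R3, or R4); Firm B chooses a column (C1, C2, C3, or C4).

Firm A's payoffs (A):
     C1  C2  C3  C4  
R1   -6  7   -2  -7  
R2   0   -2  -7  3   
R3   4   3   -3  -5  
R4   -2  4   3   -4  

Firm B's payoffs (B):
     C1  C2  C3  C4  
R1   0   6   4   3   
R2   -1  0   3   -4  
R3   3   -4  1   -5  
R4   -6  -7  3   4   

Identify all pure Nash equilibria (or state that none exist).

(R1, C2) and (R3, C1)

A profile is a Nash equilibrium when each player is best-responding to the other.
Firm A's best responses — vs C1: R3 (payoff 4); vs C2: R1 (payoff 7); vs C3: R4 (payoff 3); vs C4: R2 (payoff 3).
Firm B's best responses — vs R1: C2 (payoff 6); vs R2: C3 (payoff 3); vs R3: C1 (payoff 3); vs R4: C4 (payoff 4).
Mutual best responses occur at (R1, C2) and (R3, C1); at each, neither player gains by switching.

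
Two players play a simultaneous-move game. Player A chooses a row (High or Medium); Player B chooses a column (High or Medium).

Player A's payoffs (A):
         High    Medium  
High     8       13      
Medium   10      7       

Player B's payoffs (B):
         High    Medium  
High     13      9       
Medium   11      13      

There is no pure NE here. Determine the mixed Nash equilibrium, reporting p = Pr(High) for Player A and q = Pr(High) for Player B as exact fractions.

p = 1/3, q = 3/4

Each player's mixing probability is pinned down by making the *other* player indifferent.
Player B indifferent between High and Medium: p·13 + (1−p)·11 = p·9 + (1−p)·13 ⟹ 11 + 2p = 13 + (-4)p ⟹ p = 1/3.
Player A indifferent between High and Medium: q·8 + (1−q)·13 = q·10 + (1−q)·7 ⟹ 13 + (-5)q = 7 + 3q ⟹ q = 3/4.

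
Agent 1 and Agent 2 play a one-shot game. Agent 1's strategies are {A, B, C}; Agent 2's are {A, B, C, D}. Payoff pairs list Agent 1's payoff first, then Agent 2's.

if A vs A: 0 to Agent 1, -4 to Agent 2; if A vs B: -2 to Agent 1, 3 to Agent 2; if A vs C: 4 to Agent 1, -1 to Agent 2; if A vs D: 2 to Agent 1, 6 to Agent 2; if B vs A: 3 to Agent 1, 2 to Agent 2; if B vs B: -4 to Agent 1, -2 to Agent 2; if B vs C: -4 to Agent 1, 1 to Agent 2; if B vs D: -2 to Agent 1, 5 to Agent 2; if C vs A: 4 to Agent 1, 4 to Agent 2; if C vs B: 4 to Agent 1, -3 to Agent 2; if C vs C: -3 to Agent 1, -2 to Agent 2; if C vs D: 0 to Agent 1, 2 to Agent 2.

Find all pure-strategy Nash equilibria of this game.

Check mutual best responses: a cell is a NE iff neither player can gain by unilaterally deviating.
Agent 1's best responses — vs A: C (payoff 4); vs B: C (payoff 4); vs C: A (payoff 4); vs D: A (payoff 2).
Agent 2's best responses — vs A: D (payoff 6); vs B: D (payoff 5); vs C: A (payoff 4).
Mutual best responses occur at (A, D) and (C, A); at each, neither player gains by switching.

(A, D) and (C, A)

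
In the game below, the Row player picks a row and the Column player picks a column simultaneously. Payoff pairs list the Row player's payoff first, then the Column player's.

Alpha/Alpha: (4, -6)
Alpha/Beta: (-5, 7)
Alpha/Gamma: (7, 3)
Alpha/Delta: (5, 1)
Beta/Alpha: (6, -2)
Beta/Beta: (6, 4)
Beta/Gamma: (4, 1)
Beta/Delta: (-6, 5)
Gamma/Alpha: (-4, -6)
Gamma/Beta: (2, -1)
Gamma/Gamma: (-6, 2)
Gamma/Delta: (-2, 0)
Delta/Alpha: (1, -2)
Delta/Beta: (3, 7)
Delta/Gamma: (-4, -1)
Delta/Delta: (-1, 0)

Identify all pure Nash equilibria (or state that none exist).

No pure-strategy Nash equilibrium

A profile is a Nash equilibrium when each player is best-responding to the other.
The Row player's best responses — vs Alpha: Beta (payoff 6); vs Beta: Beta (payoff 6); vs Gamma: Alpha (payoff 7); vs Delta: Alpha (payoff 5).
The Column player's best responses — vs Alpha: Beta (payoff 7); vs Beta: Delta (payoff 5); vs Gamma: Gamma (payoff 2); vs Delta: Beta (payoff 7).
No cell has both players best-responding. For instance, the Row player's best reply to Alpha is Beta, but against Beta the Column player prefers Delta over Alpha.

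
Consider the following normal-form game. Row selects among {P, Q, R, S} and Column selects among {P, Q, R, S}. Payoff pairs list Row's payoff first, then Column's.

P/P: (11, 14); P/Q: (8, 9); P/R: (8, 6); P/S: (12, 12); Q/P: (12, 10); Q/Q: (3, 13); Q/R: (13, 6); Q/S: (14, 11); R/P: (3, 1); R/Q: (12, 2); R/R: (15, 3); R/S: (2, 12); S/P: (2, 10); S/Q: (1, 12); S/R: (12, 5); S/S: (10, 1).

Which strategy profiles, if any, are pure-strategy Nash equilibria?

A profile is a Nash equilibrium when each player is best-responding to the other.
Row's best responses — vs P: Q (payoff 12); vs Q: R (payoff 12); vs R: R (payoff 15); vs S: Q (payoff 14).
Column's best responses — vs P: P (payoff 14); vs Q: Q (payoff 13); vs R: S (payoff 12); vs S: Q (payoff 12).
No cell has both players best-responding. For instance, Row's best reply to S is Q, but against Q Column prefers Q over S.

No pure-strategy Nash equilibrium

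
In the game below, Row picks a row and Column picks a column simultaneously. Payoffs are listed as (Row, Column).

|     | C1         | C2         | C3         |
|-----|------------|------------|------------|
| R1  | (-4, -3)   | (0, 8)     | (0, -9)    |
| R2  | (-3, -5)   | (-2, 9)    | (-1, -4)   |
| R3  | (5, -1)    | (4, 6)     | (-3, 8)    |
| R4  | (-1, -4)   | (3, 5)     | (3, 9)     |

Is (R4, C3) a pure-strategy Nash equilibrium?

Yes

Holding Column at C3: Row gets 3 from R4, versus 0 from R1, -1 from R2, -3 from R3. No profitable deviation for Row.
Holding Row at R4: Column gets 9 from C3, versus -4 from C1, 5 from C2. No profitable deviation for Column either.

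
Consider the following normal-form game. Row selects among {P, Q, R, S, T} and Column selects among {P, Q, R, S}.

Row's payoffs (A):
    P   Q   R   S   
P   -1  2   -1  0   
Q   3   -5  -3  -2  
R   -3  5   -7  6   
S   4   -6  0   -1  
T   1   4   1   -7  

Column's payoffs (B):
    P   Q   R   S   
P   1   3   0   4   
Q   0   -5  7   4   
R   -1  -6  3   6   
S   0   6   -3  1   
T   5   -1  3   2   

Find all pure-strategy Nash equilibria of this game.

(R, S)

Find each player's best response to every opponent strategy; NE are the intersections.
Row's best responses — vs P: S (payoff 4); vs Q: R (payoff 5); vs R: T (payoff 1); vs S: R (payoff 6).
Column's best responses — vs P: S (payoff 4); vs Q: R (payoff 7); vs R: S (payoff 6); vs S: Q (payoff 6); vs T: P (payoff 5).
The only mutual best response is (R, S); neither player gains by switching there.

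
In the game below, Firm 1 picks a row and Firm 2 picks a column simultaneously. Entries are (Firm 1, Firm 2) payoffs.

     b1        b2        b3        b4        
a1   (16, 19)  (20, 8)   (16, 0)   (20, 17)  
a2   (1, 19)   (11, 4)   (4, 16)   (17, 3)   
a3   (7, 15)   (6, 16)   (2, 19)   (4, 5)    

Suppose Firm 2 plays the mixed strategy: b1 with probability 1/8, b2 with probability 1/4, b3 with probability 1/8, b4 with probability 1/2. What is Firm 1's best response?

Firm 1's best reply maximizes expected payoff against the mix.
a1: (1/8)·16 + (1/4)·20 + (1/8)·16 + (1/2)·20 = 19
a2: (1/8)·1 + (1/4)·11 + (1/8)·4 + (1/2)·17 = 95/8
a3: (1/8)·7 + (1/4)·6 + (1/8)·2 + (1/2)·4 = 37/8
Highest expected payoff is 19, from a1.

a1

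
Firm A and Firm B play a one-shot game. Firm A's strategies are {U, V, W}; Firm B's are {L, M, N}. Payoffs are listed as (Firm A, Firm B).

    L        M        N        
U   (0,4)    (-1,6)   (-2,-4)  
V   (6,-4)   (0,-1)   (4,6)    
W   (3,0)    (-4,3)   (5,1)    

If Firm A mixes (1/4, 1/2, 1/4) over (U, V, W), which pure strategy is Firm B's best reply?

Compute Firm B's expected payoff from each pure strategy against the given mix.
L: (1/4)·4 + (1/2)·(-4) + (1/4)·0 = -1
M: (1/4)·6 + (1/2)·(-1) + (1/4)·3 = 7/4
N: (1/4)·(-4) + (1/2)·6 + (1/4)·1 = 9/4
Highest expected payoff is 9/4, from N.

N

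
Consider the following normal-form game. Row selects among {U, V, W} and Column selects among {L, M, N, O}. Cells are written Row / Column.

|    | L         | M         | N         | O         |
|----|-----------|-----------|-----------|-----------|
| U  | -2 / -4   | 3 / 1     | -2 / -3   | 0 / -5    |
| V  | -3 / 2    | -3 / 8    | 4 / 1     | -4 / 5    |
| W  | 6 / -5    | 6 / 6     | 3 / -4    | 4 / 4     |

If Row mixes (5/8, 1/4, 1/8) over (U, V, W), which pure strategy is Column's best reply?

Compute Column's expected payoff from each pure strategy against the given mix.
L: (5/8)·(-4) + (1/4)·2 + (1/8)·(-5) = -21/8
M: (5/8)·1 + (1/4)·8 + (1/8)·6 = 27/8
N: (5/8)·(-3) + (1/4)·1 + (1/8)·(-4) = -17/8
O: (5/8)·(-5) + (1/4)·5 + (1/8)·4 = -11/8
Highest expected payoff is 27/8, from M.

M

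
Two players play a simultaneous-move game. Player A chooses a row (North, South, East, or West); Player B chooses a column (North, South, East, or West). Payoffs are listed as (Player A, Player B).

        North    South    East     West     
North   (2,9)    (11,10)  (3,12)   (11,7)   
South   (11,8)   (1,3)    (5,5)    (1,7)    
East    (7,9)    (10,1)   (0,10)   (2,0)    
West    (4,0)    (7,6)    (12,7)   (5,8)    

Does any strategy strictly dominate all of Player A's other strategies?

Check whether one of Player A's strategies beats all alternatives regardless of what the opponent does.
North is not dominant: against North, South gives 11 > 2.
South is not dominant: against South, North gives 11 > 1.
East is not dominant: against North, South gives 11 > 7.
West is not dominant: against North, South gives 11 > 4.
No single strategy is best against every opponent action.

No strictly dominant strategy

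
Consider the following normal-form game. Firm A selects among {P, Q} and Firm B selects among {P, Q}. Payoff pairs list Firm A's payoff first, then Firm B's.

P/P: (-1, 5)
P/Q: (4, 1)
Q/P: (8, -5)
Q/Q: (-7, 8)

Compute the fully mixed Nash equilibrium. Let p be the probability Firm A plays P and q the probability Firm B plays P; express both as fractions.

p = 13/17, q = 11/20

Each player's mixing probability is pinned down by making the *other* player indifferent.
Firm B indifferent between P and Q: p·5 + (1−p)·(-5) = p·1 + (1−p)·8 ⟹ (-5) + 10p = 8 + (-7)p ⟹ p = 13/17.
Firm A indifferent between P and Q: q·(-1) + (1−q)·4 = q·8 + (1−q)·(-7) ⟹ 4 + (-5)q = (-7) + 15q ⟹ q = 11/20.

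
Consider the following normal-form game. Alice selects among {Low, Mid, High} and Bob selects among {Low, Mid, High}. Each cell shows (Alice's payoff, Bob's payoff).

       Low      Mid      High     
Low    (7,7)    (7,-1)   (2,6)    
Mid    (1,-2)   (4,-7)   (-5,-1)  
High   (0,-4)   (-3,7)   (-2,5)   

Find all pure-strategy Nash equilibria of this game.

Check mutual best responses: a cell is a NE iff neither player can gain by unilaterally deviating.
Alice's best responses — vs Low: Low (payoff 7); vs Mid: Low (payoff 7); vs High: Low (payoff 2).
Bob's best responses — vs Low: Low (payoff 7); vs Mid: High (payoff -1); vs High: Mid (payoff 7).
The only mutual best response is (Low, Low); neither player gains by switching there.

(Low, Low)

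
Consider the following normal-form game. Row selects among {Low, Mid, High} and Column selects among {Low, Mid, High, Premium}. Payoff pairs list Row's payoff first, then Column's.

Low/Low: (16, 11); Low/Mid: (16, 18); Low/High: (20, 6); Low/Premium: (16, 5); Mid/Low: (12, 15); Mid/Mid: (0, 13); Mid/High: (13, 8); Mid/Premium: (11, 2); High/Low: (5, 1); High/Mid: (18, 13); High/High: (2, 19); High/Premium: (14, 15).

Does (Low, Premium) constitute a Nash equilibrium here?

Holding Column at Premium: Row gets 16 from Low, versus 11 from Mid, 14 from High. No profitable deviation for Row.
Holding Row at Low: Column gets 5 from Premium but could get 18 by switching to Mid. Column has a profitable deviation.

No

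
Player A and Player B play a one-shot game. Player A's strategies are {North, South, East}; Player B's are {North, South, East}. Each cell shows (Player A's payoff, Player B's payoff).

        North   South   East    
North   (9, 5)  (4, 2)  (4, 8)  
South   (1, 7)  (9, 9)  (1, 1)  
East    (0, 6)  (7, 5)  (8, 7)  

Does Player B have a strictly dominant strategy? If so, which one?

No strictly dominant strategy

A strategy is strictly dominant if it gives Player B a strictly higher payoff than every other strategy, against every choice by the opponent.
North is not dominant: against North, East gives 8 > 5.
South is not dominant: against North, North gives 5 > 2.
East is not dominant: against South, North gives 7 > 1.
No single strategy is best against every opponent action.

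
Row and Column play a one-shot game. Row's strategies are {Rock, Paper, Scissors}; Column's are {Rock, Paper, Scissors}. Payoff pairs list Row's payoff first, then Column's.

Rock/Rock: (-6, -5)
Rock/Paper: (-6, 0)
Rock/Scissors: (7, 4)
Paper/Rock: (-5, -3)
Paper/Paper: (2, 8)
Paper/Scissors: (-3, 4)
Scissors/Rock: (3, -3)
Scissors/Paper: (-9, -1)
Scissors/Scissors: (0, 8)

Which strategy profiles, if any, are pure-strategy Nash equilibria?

Find each player's best response to every opponent strategy; NE are the intersections.
Row's best responses — vs Rock: Scissors (payoff 3); vs Paper: Paper (payoff 2); vs Scissors: Rock (payoff 7).
Column's best responses — vs Rock: Scissors (payoff 4); vs Paper: Paper (payoff 8); vs Scissors: Scissors (payoff 8).
Mutual best responses occur at (Rock, Scissors) and (Paper, Paper); at each, neither player gains by switching.

(Rock, Scissors) and (Paper, Paper)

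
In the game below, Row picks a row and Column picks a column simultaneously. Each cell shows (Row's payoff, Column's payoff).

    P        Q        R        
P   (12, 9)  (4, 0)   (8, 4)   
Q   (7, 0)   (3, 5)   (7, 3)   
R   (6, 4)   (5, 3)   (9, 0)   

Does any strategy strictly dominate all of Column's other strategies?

None

A strategy is strictly dominant if it gives Column a strictly higher payoff than every other strategy, against every choice by the opponent.
P is not dominant: against Q, Q gives 5 > 0.
Q is not dominant: against P, P gives 9 > 0.
R is not dominant: against P, P gives 9 > 4.
No single strategy is best against every opponent action.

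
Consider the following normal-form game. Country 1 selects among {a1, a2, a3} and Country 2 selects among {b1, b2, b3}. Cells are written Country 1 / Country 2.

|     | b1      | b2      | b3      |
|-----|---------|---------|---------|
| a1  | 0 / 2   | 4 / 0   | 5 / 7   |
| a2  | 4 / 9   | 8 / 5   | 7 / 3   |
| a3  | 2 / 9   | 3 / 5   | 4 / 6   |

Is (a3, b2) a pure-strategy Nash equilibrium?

No

Holding Country 2 at b2: Country 1 gets 3 from a3 but could get 8 by switching to a2. Country 1 has a profitable deviation.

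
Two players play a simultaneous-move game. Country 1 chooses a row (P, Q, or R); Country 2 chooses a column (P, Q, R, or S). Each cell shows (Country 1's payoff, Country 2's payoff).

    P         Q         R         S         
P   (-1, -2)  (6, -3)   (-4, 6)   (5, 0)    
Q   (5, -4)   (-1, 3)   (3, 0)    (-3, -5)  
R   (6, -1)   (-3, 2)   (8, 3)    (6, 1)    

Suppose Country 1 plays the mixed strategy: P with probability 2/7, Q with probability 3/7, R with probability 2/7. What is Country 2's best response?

R

Country 2's best reply maximizes expected payoff against the mix.
P: (2/7)·(-2) + (3/7)·(-4) + (2/7)·(-1) = -18/7
Q: (2/7)·(-3) + (3/7)·3 + (2/7)·2 = 1
R: (2/7)·6 + (3/7)·0 + (2/7)·3 = 18/7
S: (2/7)·0 + (3/7)·(-5) + (2/7)·1 = -13/7
Highest expected payoff is 18/7, from R.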